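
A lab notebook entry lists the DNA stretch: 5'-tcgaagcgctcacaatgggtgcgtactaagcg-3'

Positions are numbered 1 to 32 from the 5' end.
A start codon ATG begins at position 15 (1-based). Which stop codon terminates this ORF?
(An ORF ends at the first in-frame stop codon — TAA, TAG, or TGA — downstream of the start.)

Codons from position 15: ATG (15–17), GGT (18–20), GCG (21–23), TAC (24–26), TAA (27–29).
The first in-frame stop codon is TAA.

TAA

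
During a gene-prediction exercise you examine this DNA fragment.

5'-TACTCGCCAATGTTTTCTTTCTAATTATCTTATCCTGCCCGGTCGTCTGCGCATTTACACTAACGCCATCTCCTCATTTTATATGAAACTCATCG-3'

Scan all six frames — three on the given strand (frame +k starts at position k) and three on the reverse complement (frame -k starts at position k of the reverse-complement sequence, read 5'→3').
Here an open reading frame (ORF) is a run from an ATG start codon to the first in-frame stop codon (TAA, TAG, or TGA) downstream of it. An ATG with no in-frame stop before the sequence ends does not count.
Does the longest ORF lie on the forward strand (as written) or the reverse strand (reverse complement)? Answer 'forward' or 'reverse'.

Reverse complement (5'→3'): CGATGAGTTTCATATAAAATGAGGAGATGGCGTTAGTGTAAATGCGCAGACGACCGGGCAGGATAAGATAATTAGAAAGAAAACATTGGCGAGTA
Frame +1: TAC TCG CCA ATG TTT TCT TTC TAA TTA TCT TAT CCT GCC CGG TCG TCT GCG CAT TTA CAC TAA CGC CAT CTC CTC ATT TTA TAT GAA ACT CAT — ATG at 10, stop TAA at 22 → 15 nt.
Frame +2: ACT CGC CAA TGT TTT CTT TCT AAT TAT CTT ATC CTG CCC GGT CGT CTG CGC ATT TAC ACT AAC GCC ATC TCC TCA TTT TAT ATG AAA CTC ATC — no ATG→stop ORF.
Frame +3: CTC GCC AAT GTT TTC TTT CTA ATT ATC TTA TCC TGC CCG GTC GTC TGC GCA TTT ACA CTA ACG CCA TCT CCT CAT TTT ATA TGA AAC TCA TCG — no ATG→stop ORF.
Frame -1: CGA TGA GTT TCA TAT AAA ATG AGG AGA TGG CGT TAG TGT AAA TGC GCA GAC GAC CGG GCA GGA TAA GAT AAT TAG AAA GAA AAC ATT GGC GAG — ATG at 19, stop TAG at 34 → 18 nt.
Frame -2: GAT GAG TTT CAT ATA AAA TGA GGA GAT GGC GTT AGT GTA AAT GCG CAG ACG ACC GGG CAG GAT AAG ATA ATT AGA AAG AAA ACA TTG GCG AGT — no ATG→stop ORF.
Frame -3: ATG AGT TTC ATA TAA AAT GAG GAG ATG GCG TTA GTG TAA ATG CGC AGA CGA CCG GGC AGG ATA AGA TAA TTA GAA AGA AAA CAT TGG CGA GTA — ATG at 3, stop TAA at 15 → 15 nt; ATG at 27, stop TAA at 39 → 15 nt; ATG at 42, stop TAA at 69 → 30 nt.
Forward-strand max 15 nt; reverse-strand max 30 nt. The reverse strand has the longer ORF.

reverse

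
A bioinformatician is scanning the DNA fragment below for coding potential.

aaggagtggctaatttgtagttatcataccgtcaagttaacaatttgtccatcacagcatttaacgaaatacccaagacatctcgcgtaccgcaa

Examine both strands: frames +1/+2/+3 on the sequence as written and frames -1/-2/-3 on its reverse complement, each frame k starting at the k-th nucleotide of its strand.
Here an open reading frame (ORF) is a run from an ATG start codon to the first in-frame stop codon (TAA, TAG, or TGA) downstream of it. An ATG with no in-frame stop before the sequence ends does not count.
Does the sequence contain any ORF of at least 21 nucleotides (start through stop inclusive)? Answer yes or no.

Reverse complement (5'→3'): TTGCGGTACGCGAGATGTCTTGGGTATTTCGTTAAATGCTGTGATGGACAAATTGTTAACTTGACGGTATGATAACTACAAATTAGCCACTCCTT
Frame +1: AAG GAG TGG CTA ATT TGT AGT TAT CAT ACC GTC AAG TTA ACA ATT TGT CCA TCA CAG CAT TTA ACG AAA TAC CCA AGA CAT CTC GCG TAC CGC — no ATG→stop ORF.
Frame +2: AGG AGT GGC TAA TTT GTA GTT ATC ATA CCG TCA AGT TAA CAA TTT GTC CAT CAC AGC ATT TAA CGA AAT ACC CAA GAC ATC TCG CGT ACC GCA — no ATG→stop ORF.
Frame +3: GGA GTG GCT AAT TTG TAG TTA TCA TAC CGT CAA GTT AAC AAT TTG TCC ATC ACA GCA TTT AAC GAA ATA CCC AAG ACA TCT CGC GTA CCG CAA — no ATG→stop ORF.
Frame -1: TTG CGG TAC GCG AGA TGT CTT GGG TAT TTC GTT AAA TGC TGT GAT GGA CAA ATT GTT AAC TTG ACG GTA TGA TAA CTA CAA ATT AGC CAC TCC — no ATG→stop ORF.
Frame -2: TGC GGT ACG CGA GAT GTC TTG GGT ATT TCG TTA AAT GCT GTG ATG GAC AAA TTG TTA ACT TGA CGG TAT GAT AAC TAC AAA TTA GCC ACT CCT — ATG at 44, stop TGA at 62 → 21 nt.
Frame -3: GCG GTA CGC GAG ATG TCT TGG GTA TTT CGT TAA ATG CTG TGA TGG ACA AAT TGT TAA CTT GAC GGT ATG ATA ACT ACA AAT TAG CCA CTC CTT — ATG at 15, stop TAA at 33 → 21 nt; ATG at 36, stop TGA at 42 → 9 nt; ATG at 69, stop TAG at 84 → 18 nt.
Frame -2 has an ORF of 21 nucleotides (positions 44–64) ≥ 21, so yes.

yes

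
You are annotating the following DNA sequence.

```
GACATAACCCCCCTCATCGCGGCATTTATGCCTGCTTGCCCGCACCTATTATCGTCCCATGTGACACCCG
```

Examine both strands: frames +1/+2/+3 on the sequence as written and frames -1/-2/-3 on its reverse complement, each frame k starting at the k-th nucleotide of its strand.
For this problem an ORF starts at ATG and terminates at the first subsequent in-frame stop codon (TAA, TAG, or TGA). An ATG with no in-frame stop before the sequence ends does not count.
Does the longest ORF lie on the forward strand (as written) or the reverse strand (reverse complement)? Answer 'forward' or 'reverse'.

Reverse complement (5'→3'): CGGGTGTCACATGGGACGATAATAGGTGCGGGCAAGCAGGCATAAATGCCGCGATGAGGGGGGTTATGTC
Frame +1: GAC ATA ACC CCC CTC ATC GCG GCA TTT ATG CCT GCT TGC CCG CAC CTA TTA TCG TCC CAT GTG ACA CCC — no ATG→stop ORF.
Frame +2: ACA TAA CCC CCC TCA TCG CGG CAT TTA TGC CTG CTT GCC CGC ACC TAT TAT CGT CCC ATG TGA CAC CCG — ATG at 59, stop TGA at 62 → 6 nt.
Frame +3: CAT AAC CCC CCT CAT CGC GGC ATT TAT GCC TGC TTG CCC GCA CCT ATT ATC GTC CCA TGT GAC ACC — no ATG→stop ORF.
Frame -1: CGG GTG TCA CAT GGG ACG ATA ATA GGT GCG GGC AAG CAG GCA TAA ATG CCG CGA TGA GGG GGG TTA TGT — ATG at 46, stop TGA at 55 → 12 nt.
Frame -2: GGG TGT CAC ATG GGA CGA TAA TAG GTG CGG GCA AGC AGG CAT AAA TGC CGC GAT GAG GGG GGT TAT GTC — ATG at 11, stop TAA at 20 → 12 nt.
Frame -3: GGT GTC ACA TGG GAC GAT AAT AGG TGC GGG CAA GCA GGC ATA AAT GCC GCG ATG AGG GGG GTT ATG — no ATG→stop ORF.
Forward-strand max 6 nt; reverse-strand max 12 nt. The reverse strand has the longer ORF.

reverse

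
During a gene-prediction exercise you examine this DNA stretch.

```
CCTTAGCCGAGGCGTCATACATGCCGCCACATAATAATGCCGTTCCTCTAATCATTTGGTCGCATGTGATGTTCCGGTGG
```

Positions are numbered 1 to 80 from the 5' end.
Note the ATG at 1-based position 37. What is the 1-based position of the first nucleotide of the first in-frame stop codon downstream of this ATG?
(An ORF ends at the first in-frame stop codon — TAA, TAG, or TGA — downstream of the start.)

49

Codons from position 37: ATG (37–39), CCG (40–42), TTC (43–45), CTC (46–48), TAA (49–51).
TAA is a stop codon; it begins at position 49.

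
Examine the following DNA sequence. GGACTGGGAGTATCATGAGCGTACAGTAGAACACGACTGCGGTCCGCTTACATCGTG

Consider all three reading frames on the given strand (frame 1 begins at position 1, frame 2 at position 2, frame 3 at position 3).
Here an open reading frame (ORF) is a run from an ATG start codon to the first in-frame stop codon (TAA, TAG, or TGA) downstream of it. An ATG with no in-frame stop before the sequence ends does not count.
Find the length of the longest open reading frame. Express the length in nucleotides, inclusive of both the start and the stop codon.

15

Frame 1: GGA CTG GGA GTA TCA TGA GCG TAC AGT AGA ACA CGA CTG CGG TCC GCT TAC ATC GTG — no ATG→stop ORF.
Frame 2: GAC TGG GAG TAT CAT GAG CGT ACA GTA GAA CAC GAC TGC GGT CCG CTT ACA TCG — no ATG→stop ORF.
Frame 3: ACT GGG AGT ATC ATG AGC GTA CAG TAG AAC ACG ACT GCG GTC CGC TTA CAT CGT — ATG at 15, stop TAG at 27 → 15 nt.
Longest: frame 3, positions 15–29, 15 nt = 5 codons = 4 aa. → 15 nucleotides.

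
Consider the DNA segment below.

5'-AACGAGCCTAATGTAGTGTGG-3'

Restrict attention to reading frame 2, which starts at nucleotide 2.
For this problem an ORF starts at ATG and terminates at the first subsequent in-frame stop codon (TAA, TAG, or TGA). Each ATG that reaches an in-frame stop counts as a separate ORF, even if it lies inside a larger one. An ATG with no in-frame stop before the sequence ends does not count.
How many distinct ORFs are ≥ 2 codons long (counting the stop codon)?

1

Frame 2: ACG AGC CTA ATG TAG TGT — ATG at 11, stop TAG at 14 → 6 nt.
ORFs ≥ 2 codons: frame 2 11–16 (2 codons). Count = 1.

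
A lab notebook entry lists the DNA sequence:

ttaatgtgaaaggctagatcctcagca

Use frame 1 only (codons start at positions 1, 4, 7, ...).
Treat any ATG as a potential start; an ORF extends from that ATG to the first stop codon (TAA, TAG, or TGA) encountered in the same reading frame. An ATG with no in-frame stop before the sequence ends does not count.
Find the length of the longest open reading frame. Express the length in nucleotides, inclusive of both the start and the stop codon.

6

Frame 1: TTA ATG TGA AAG GCT AGA TCC TCA GCA — ATG at 4, stop TGA at 7 → 6 nt.
Longest: frame 1, positions 4–9, 6 nt = 2 codons = 1 aa. → 6 nucleotides.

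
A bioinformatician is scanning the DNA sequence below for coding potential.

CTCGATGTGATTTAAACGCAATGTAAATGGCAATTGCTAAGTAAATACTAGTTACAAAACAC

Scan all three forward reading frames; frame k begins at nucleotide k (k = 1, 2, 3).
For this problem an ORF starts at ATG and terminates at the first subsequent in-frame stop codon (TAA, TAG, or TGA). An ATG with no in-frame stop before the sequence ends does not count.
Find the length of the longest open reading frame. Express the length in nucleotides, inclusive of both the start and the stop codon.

Frame 1: CTC GAT GTG ATT TAA ACG CAA TGT AAA TGG CAA TTG CTA AGT AAA TAC TAG TTA CAA AAC — no ATG→stop ORF.
Frame 2: TCG ATG TGA TTT AAA CGC AAT GTA AAT GGC AAT TGC TAA GTA AAT ACT AGT TAC AAA ACA — ATG at 5, stop TGA at 8 → 6 nt.
Frame 3: CGA TGT GAT TTA AAC GCA ATG TAA ATG GCA ATT GCT AAG TAA ATA CTA GTT ACA AAA CAC — ATG at 21, stop TAA at 24 → 6 nt; ATG at 27, stop TAA at 42 → 18 nt.
Longest: frame 3, positions 27–44, 18 nt = 6 codons = 5 aa. → 18 nucleotides.

18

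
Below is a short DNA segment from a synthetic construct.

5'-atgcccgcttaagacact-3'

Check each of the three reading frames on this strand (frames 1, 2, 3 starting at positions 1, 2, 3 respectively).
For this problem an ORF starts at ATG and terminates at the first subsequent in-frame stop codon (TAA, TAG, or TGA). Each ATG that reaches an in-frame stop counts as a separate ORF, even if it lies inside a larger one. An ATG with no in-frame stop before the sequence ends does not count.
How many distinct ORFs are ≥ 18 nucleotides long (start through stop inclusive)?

Frame 1: ATG CCC GCT TAA GAC ACT — ATG at 1, stop TAA at 10 → 12 nt.
Frame 2: TGC CCG CTT AAG ACA — no ATG→stop ORF.
Frame 3: GCC CGC TTA AGA CAC — no ATG→stop ORF.
No ORF reaches 18 nucleotides. Count = 0.

0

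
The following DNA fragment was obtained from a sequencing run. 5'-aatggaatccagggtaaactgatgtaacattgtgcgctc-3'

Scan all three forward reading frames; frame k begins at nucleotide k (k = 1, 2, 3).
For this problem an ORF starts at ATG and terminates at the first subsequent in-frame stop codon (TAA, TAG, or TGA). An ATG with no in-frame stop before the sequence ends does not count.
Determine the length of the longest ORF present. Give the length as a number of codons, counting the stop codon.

Frame 1: AAT GGA ATC CAG GGT AAA CTG ATG TAA CAT TGT GCG CTC — ATG at 22, stop TAA at 25 → 6 nt.
Frame 2: ATG GAA TCC AGG GTA AAC TGA TGT AAC ATT GTG CGC — ATG at 2, stop TGA at 20 → 21 nt.
Frame 3: TGG AAT CCA GGG TAA ACT GAT GTA ACA TTG TGC GCT — no ATG→stop ORF.
Longest: frame 2, positions 2–22, 21 nt = 7 codons = 6 aa. → 7 codons.

7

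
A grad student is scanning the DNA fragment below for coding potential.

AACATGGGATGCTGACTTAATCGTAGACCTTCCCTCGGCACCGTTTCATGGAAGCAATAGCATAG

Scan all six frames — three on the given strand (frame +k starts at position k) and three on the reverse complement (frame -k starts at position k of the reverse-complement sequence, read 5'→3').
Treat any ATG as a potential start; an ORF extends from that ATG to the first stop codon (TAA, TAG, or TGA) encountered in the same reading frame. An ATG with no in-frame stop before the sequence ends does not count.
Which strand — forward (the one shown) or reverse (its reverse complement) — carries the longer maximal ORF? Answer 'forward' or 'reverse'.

Reverse complement (5'→3'): CTATGCTATTGCTTCCATGAAACGGTGCCGAGGGAAGGTCTACGATTAAGTCAGCATCCCATGTT
Frame +1: AAC ATG GGA TGC TGA CTT AAT CGT AGA CCT TCC CTC GGC ACC GTT TCA TGG AAG CAA TAG CAT — ATG at 4, stop TGA at 13 → 12 nt.
Frame +2: ACA TGG GAT GCT GAC TTA ATC GTA GAC CTT CCC TCG GCA CCG TTT CAT GGA AGC AAT AGC ATA — no ATG→stop ORF.
Frame +3: CAT GGG ATG CTG ACT TAA TCG TAG ACC TTC CCT CGG CAC CGT TTC ATG GAA GCA ATA GCA TAG — ATG at 9, stop TAA at 18 → 12 nt; ATG at 48, stop TAG at 63 → 18 nt.
Frame -1: CTA TGC TAT TGC TTC CAT GAA ACG GTG CCG AGG GAA GGT CTA CGA TTA AGT CAG CAT CCC ATG — no ATG→stop ORF.
Frame -2: TAT GCT ATT GCT TCC ATG AAA CGG TGC CGA GGG AAG GTC TAC GAT TAA GTC AGC ATC CCA TGT — ATG at 17, stop TAA at 47 → 33 nt.
Frame -3: ATG CTA TTG CTT CCA TGA AAC GGT GCC GAG GGA AGG TCT ACG ATT AAG TCA GCA TCC CAT GTT — ATG at 3, stop TGA at 18 → 18 nt.
Forward-strand max 18 nt; reverse-strand max 33 nt. The reverse strand has the longer ORF.

reverse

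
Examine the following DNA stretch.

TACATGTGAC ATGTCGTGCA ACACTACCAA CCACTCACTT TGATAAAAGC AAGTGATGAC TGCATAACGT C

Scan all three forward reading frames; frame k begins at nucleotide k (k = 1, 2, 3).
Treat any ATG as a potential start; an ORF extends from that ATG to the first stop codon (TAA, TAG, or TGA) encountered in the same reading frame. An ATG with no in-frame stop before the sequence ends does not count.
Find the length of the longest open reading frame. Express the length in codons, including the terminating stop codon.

Frame 1: TAC ATG TGA CAT GTC GTG CAA CAC TAC CAA CCA CTC ACT TTG ATA AAA GCA AGT GAT GAC TGC ATA ACG — ATG at 4, stop TGA at 7 → 6 nt.
Frame 2: ACA TGT GAC ATG TCG TGC AAC ACT ACC AAC CAC TCA CTT TGA TAA AAG CAA GTG ATG ACT GCA TAA CGT — ATG at 11, stop TGA at 41 → 33 nt; ATG at 56, stop TAA at 65 → 12 nt.
Frame 3: CAT GTG ACA TGT CGT GCA ACA CTA CCA ACC ACT CAC TTT GAT AAA AGC AAG TGA TGA CTG CAT AAC GTC — no ATG→stop ORF.
Longest: frame 2, positions 11–43, 33 nt = 11 codons = 10 aa. → 11 codons.

11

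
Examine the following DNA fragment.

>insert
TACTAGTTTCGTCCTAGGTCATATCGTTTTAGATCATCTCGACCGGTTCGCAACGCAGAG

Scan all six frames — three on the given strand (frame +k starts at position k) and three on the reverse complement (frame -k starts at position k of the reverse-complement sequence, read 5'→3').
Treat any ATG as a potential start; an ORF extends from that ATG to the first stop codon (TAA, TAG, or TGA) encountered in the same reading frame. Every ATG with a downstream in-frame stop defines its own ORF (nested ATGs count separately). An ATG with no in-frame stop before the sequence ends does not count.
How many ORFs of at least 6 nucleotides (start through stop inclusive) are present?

Reverse complement (5'→3'): CTCTGCGTTGCGAACCGGTCGAGATGATCTAAAACGATATGACCTAGGACGAAACTAGTA
Frame +1: TAC TAG TTT CGT CCT AGG TCA TAT CGT TTT AGA TCA TCT CGA CCG GTT CGC AAC GCA GAG — no ATG→stop ORF.
Frame +2: ACT AGT TTC GTC CTA GGT CAT ATC GTT TTA GAT CAT CTC GAC CGG TTC GCA ACG CAG — no ATG→stop ORF.
Frame +3: CTA GTT TCG TCC TAG GTC ATA TCG TTT TAG ATC ATC TCG ACC GGT TCG CAA CGC AGA — no ATG→stop ORF.
Frame -1: CTC TGC GTT GCG AAC CGG TCG AGA TGA TCT AAA ACG ATA TGA CCT AGG ACG AAA CTA GTA — no ATG→stop ORF.
Frame -2: TCT GCG TTG CGA ACC GGT CGA GAT GAT CTA AAA CGA TAT GAC CTA GGA CGA AAC TAG — no ATG→stop ORF.
Frame -3: CTG CGT TGC GAA CCG GTC GAG ATG ATC TAA AAC GAT ATG ACC TAG GAC GAA ACT AGT — ATG at 24, stop TAA at 30 → 9 nt; ATG at 39, stop TAG at 45 → 9 nt.
ORFs ≥ 6 nucleotides: frame -3 24–32 (9 nucleotides), frame -3 39–47 (9 nucleotides). Count = 2.

2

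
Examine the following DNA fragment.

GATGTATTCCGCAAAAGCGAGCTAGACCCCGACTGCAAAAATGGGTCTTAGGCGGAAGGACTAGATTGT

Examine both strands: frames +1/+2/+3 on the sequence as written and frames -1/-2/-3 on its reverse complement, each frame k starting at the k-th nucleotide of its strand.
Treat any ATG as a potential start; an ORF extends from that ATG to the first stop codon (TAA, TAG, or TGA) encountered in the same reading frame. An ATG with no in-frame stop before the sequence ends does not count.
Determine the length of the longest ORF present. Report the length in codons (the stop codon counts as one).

8

Reverse complement (5'→3'): ACAATCTAGTCCTTCCGCCTAAGACCCATTTTTGCAGTCGGGGTCTAGCTCGCTTTTGCGGAATACATC
Frame +1: GAT GTA TTC CGC AAA AGC GAG CTA GAC CCC GAC TGC AAA AAT GGG TCT TAG GCG GAA GGA CTA GAT TGT — no ATG→stop ORF.
Frame +2: ATG TAT TCC GCA AAA GCG AGC TAG ACC CCG ACT GCA AAA ATG GGT CTT AGG CGG AAG GAC TAG ATT — ATG at 2, stop TAG at 23 → 24 nt; ATG at 41, stop TAG at 62 → 24 nt.
Frame +3: TGT ATT CCG CAA AAG CGA GCT AGA CCC CGA CTG CAA AAA TGG GTC TTA GGC GGA AGG ACT AGA TTG — no ATG→stop ORF.
Frame -1: ACA ATC TAG TCC TTC CGC CTA AGA CCC ATT TTT GCA GTC GGG GTC TAG CTC GCT TTT GCG GAA TAC ATC — no ATG→stop ORF.
Frame -2: CAA TCT AGT CCT TCC GCC TAA GAC CCA TTT TTG CAG TCG GGG TCT AGC TCG CTT TTG CGG AAT ACA — no ATG→stop ORF.
Frame -3: AAT CTA GTC CTT CCG CCT AAG ACC CAT TTT TGC AGT CGG GGT CTA GCT CGC TTT TGC GGA ATA CAT — no ATG→stop ORF.
Longest: frame +2, positions 2–25, 24 nt = 8 codons = 7 aa. → 8 codons.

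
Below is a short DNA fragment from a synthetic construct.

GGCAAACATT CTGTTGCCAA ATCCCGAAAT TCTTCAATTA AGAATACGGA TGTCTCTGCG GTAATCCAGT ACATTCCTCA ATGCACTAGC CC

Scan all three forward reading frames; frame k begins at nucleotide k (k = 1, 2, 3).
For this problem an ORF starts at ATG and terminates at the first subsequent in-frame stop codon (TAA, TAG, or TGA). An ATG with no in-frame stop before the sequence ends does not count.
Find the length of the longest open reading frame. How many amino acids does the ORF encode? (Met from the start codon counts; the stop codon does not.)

Frame 1: GGC AAA CAT TCT GTT GCC AAA TCC CGA AAT TCT TCA ATT AAG AAT ACG GAT GTC TCT GCG GTA ATC CAG TAC ATT CCT CAA TGC ACT AGC — no ATG→stop ORF.
Frame 2: GCA AAC ATT CTG TTG CCA AAT CCC GAA ATT CTT CAA TTA AGA ATA CGG ATG TCT CTG CGG TAA TCC AGT ACA TTC CTC AAT GCA CTA GCC — ATG at 50, stop TAA at 62 → 15 nt.
Frame 3: CAA ACA TTC TGT TGC CAA ATC CCG AAA TTC TTC AAT TAA GAA TAC GGA TGT CTC TGC GGT AAT CCA GTA CAT TCC TCA ATG CAC TAG CCC — ATG at 81, stop TAG at 87 → 9 nt.
Longest: frame 2, positions 50–64, 15 nt = 5 codons = 4 aa. → 4 amino acids.

4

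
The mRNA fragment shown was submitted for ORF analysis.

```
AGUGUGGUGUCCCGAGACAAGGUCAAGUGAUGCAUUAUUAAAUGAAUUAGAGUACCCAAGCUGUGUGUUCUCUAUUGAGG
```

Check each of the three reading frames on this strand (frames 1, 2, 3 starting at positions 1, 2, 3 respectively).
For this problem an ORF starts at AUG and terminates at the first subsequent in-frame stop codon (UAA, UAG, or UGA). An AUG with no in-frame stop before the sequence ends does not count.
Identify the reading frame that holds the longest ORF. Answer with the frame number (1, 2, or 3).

Frame 1: AGU GUG GUG UCC CGA GAC AAG GUC AAG UGA UGC AUU AUU AAA UGA AUU AGA GUA CCC AAG CUG UGU GUU CUC UAU UGA — no AUG→stop ORF.
Frame 2: GUG UGG UGU CCC GAG ACA AGG UCA AGU GAU GCA UUA UUA AAU GAA UUA GAG UAC CCA AGC UGU GUG UUC UCU AUU GAG — no AUG→stop ORF.
Frame 3: UGU GGU GUC CCG AGA CAA GGU CAA GUG AUG CAU UAU UAA AUG AAU UAG AGU ACC CAA GCU GUG UGU UCU CUA UUG AGG — AUG at 30, stop UAA at 39 → 12 nt; AUG at 42, stop UAG at 48 → 9 nt.
Longest ORF is 12 nt in frame 3 (positions 30–41).

3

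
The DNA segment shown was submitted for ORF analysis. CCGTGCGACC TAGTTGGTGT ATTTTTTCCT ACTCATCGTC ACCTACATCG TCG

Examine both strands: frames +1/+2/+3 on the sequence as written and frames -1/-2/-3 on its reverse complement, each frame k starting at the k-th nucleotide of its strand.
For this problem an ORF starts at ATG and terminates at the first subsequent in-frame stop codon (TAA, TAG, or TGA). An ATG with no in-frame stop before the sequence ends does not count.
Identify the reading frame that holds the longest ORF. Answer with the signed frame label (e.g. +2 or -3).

Reverse complement (5'→3'): CGACGATGTAGGTGACGATGAGTAGGAAAAAATACACCAACTAGGTCGCACGG
Frame +1: CCG TGC GAC CTA GTT GGT GTA TTT TTT CCT ACT CAT CGT CAC CTA CAT CGT — no ATG→stop ORF.
Frame +2: CGT GCG ACC TAG TTG GTG TAT TTT TTC CTA CTC ATC GTC ACC TAC ATC GTC — no ATG→stop ORF.
Frame +3: GTG CGA CCT AGT TGG TGT ATT TTT TCC TAC TCA TCG TCA CCT ACA TCG TCG — no ATG→stop ORF.
Frame -1: CGA CGA TGT AGG TGA CGA TGA GTA GGA AAA AAT ACA CCA ACT AGG TCG CAC — no ATG→stop ORF.
Frame -2: GAC GAT GTA GGT GAC GAT GAG TAG GAA AAA ATA CAC CAA CTA GGT CGC ACG — no ATG→stop ORF.
Frame -3: ACG ATG TAG GTG ACG ATG AGT AGG AAA AAA TAC ACC AAC TAG GTC GCA CGG — ATG at 6, stop TAG at 9 → 6 nt; ATG at 18, stop TAG at 42 → 27 nt.
Longest ORF is 27 nt in frame -3 (positions 18–44).

-3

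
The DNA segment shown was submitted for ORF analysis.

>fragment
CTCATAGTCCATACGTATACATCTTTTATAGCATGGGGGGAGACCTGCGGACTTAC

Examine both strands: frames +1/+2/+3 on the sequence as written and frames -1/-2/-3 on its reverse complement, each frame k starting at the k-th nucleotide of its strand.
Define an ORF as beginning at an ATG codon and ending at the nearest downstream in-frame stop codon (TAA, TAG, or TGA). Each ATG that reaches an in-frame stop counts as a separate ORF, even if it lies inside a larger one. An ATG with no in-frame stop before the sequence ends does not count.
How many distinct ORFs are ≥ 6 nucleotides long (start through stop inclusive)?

Reverse complement (5'→3'): GTAAGTCCGCAGGTCTCCCCCCATGCTATAAAAGATGTATACGTATGGACTATGAG
Frame +1: CTC ATA GTC CAT ACG TAT ACA TCT TTT ATA GCA TGG GGG GAG ACC TGC GGA CTT — no ATG→stop ORF.
Frame +2: TCA TAG TCC ATA CGT ATA CAT CTT TTA TAG CAT GGG GGG AGA CCT GCG GAC TTA — no ATG→stop ORF.
Frame +3: CAT AGT CCA TAC GTA TAC ATC TTT TAT AGC ATG GGG GGA GAC CTG CGG ACT TAC — no ATG→stop ORF.
Frame -1: GTA AGT CCG CAG GTC TCC CCC CAT GCT ATA AAA GAT GTA TAC GTA TGG ACT ATG — no ATG→stop ORF.
Frame -2: TAA GTC CGC AGG TCT CCC CCC ATG CTA TAA AAG ATG TAT ACG TAT GGA CTA TGA — ATG at 23, stop TAA at 29 → 9 nt; ATG at 35, stop TGA at 53 → 21 nt.
Frame -3: AAG TCC GCA GGT CTC CCC CCA TGC TAT AAA AGA TGT ATA CGT ATG GAC TAT GAG — no ATG→stop ORF.
ORFs ≥ 6 nucleotides: frame -2 23–31 (9 nucleotides), frame -2 35–55 (21 nucleotides). Count = 2.

2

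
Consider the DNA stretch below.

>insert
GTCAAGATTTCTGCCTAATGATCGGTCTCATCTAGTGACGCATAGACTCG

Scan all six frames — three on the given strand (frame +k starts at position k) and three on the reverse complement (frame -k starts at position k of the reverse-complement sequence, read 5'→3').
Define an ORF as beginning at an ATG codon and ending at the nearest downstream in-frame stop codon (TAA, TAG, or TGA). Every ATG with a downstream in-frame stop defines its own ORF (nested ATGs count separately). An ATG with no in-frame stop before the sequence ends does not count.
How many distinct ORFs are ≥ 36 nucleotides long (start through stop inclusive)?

0

Reverse complement (5'→3'): CGAGTCTATGCGTCACTAGATGAGACCGATCATTAGGCAGAAATCTTGAC
Frame +1: GTC AAG ATT TCT GCC TAA TGA TCG GTC TCA TCT AGT GAC GCA TAG ACT — no ATG→stop ORF.
Frame +2: TCA AGA TTT CTG CCT AAT GAT CGG TCT CAT CTA GTG ACG CAT AGA CTC — no ATG→stop ORF.
Frame +3: CAA GAT TTC TGC CTA ATG ATC GGT CTC ATC TAG TGA CGC ATA GAC TCG — ATG at 18, stop TAG at 33 → 18 nt.
Frame -1: CGA GTC TAT GCG TCA CTA GAT GAG ACC GAT CAT TAG GCA GAA ATC TTG — no ATG→stop ORF.
Frame -2: GAG TCT ATG CGT CAC TAG ATG AGA CCG ATC ATT AGG CAG AAA TCT TGA — ATG at 8, stop TAG at 17 → 12 nt; ATG at 20, stop TGA at 47 → 30 nt.
Frame -3: AGT CTA TGC GTC ACT AGA TGA GAC CGA TCA TTA GGC AGA AAT CTT GAC — no ATG→stop ORF.
No ORF reaches 36 nucleotides. Count = 0.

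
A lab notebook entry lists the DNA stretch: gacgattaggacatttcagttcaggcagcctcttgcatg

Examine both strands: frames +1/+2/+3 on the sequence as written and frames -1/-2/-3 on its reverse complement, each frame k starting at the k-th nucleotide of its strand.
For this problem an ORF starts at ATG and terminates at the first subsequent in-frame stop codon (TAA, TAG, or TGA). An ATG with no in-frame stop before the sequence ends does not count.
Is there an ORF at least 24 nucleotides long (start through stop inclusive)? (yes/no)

no

Reverse complement (5'→3'): CATGCAAGAGGCTGCCTGAACTGAAATGTCCTAATCGTC
Frame +1: GAC GAT TAG GAC ATT TCA GTT CAG GCA GCC TCT TGC ATG — no ATG→stop ORF.
Frame +2: ACG ATT AGG ACA TTT CAG TTC AGG CAG CCT CTT GCA — no ATG→stop ORF.
Frame +3: CGA TTA GGA CAT TTC AGT TCA GGC AGC CTC TTG CAT — no ATG→stop ORF.
Frame -1: CAT GCA AGA GGC TGC CTG AAC TGA AAT GTC CTA ATC GTC — no ATG→stop ORF.
Frame -2: ATG CAA GAG GCT GCC TGA ACT GAA ATG TCC TAA TCG — ATG at 2, stop TGA at 17 → 18 nt; ATG at 26, stop TAA at 32 → 9 nt.
Frame -3: TGC AAG AGG CTG CCT GAA CTG AAA TGT CCT AAT CGT — no ATG→stop ORF.
Largest ORF found is 18 nucleotides < 24, so no.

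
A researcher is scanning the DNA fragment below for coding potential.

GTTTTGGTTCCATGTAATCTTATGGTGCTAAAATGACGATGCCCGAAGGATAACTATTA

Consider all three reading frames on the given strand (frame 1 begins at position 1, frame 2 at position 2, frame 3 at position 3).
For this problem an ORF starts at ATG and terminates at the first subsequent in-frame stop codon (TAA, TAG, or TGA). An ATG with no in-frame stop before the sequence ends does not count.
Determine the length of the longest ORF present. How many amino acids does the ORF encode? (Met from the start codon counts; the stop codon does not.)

Frame 1: GTT TTG GTT CCA TGT AAT CTT ATG GTG CTA AAA TGA CGA TGC CCG AAG GAT AAC TAT — ATG at 22, stop TGA at 34 → 15 nt.
Frame 2: TTT TGG TTC CAT GTA ATC TTA TGG TGC TAA AAT GAC GAT GCC CGA AGG ATA ACT ATT — no ATG→stop ORF.
Frame 3: TTT GGT TCC ATG TAA TCT TAT GGT GCT AAA ATG ACG ATG CCC GAA GGA TAA CTA TTA — ATG at 12, stop TAA at 15 → 6 nt; ATG at 33, stop TAA at 51 → 21 nt; ATG at 39, stop TAA at 51 → 15 nt.
Longest: frame 3, positions 33–53, 21 nt = 7 codons = 6 aa. → 6 amino acids.

6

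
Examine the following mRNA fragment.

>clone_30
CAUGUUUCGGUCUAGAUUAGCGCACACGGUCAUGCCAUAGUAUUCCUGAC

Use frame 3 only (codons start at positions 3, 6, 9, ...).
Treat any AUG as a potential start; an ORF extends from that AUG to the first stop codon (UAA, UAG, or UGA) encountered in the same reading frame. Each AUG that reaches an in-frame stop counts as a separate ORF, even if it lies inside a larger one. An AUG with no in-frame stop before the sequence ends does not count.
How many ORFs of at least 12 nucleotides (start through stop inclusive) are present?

Frame 3: UGU UUC GGU CUA GAU UAG CGC ACA CGG UCA UGC CAU AGU AUU CCU GAC — no AUG→stop ORF.
No ORF reaches 12 nucleotides. Count = 0.

0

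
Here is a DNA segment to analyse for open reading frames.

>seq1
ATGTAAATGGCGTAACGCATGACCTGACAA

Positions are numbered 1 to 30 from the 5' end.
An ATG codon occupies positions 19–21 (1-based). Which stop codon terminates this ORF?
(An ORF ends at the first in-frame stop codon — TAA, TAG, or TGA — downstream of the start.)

TGA

Codons from position 19: ATG (19–21), ACC (22–24), TGA (25–27).
The first in-frame stop codon is TGA.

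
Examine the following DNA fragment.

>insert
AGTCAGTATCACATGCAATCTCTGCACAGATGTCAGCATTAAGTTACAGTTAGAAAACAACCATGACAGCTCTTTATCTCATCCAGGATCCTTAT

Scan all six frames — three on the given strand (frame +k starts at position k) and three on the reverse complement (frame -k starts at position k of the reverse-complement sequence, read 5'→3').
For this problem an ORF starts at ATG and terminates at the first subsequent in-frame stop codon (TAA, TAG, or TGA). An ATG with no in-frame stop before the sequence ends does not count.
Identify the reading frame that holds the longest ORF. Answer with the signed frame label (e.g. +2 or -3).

+1

Reverse complement (5'→3'): ATAAGGATCCTGGATGAGATAAAGAGCTGTCATGGTTGTTTTCTAACTGTAACTTAATGCTGACATCTGTGCAGAGATTGCATGTGATACTGACT
Frame +1: AGT CAG TAT CAC ATG CAA TCT CTG CAC AGA TGT CAG CAT TAA GTT ACA GTT AGA AAA CAA CCA TGA CAG CTC TTT ATC TCA TCC AGG ATC CTT — ATG at 13, stop TAA at 40 → 30 nt.
Frame +2: GTC AGT ATC ACA TGC AAT CTC TGC ACA GAT GTC AGC ATT AAG TTA CAG TTA GAA AAC AAC CAT GAC AGC TCT TTA TCT CAT CCA GGA TCC TTA — no ATG→stop ORF.
Frame +3: TCA GTA TCA CAT GCA ATC TCT GCA CAG ATG TCA GCA TTA AGT TAC AGT TAG AAA ACA ACC ATG ACA GCT CTT TAT CTC ATC CAG GAT CCT TAT — ATG at 30, stop TAG at 51 → 24 nt.
Frame -1: ATA AGG ATC CTG GAT GAG ATA AAG AGC TGT CAT GGT TGT TTT CTA ACT GTA ACT TAA TGC TGA CAT CTG TGC AGA GAT TGC ATG TGA TAC TGA — ATG at 82, stop TGA at 85 → 6 nt.
Frame -2: TAA GGA TCC TGG ATG AGA TAA AGA GCT GTC ATG GTT GTT TTC TAA CTG TAA CTT AAT GCT GAC ATC TGT GCA GAG ATT GCA TGT GAT ACT GAC — ATG at 14, stop TAA at 20 → 9 nt; ATG at 32, stop TAA at 44 → 15 nt.
Frame -3: AAG GAT CCT GGA TGA GAT AAA GAG CTG TCA TGG TTG TTT TCT AAC TGT AAC TTA ATG CTG ACA TCT GTG CAG AGA TTG CAT GTG ATA CTG ACT — no ATG→stop ORF.
Longest ORF is 30 nt in frame +1 (positions 13–42).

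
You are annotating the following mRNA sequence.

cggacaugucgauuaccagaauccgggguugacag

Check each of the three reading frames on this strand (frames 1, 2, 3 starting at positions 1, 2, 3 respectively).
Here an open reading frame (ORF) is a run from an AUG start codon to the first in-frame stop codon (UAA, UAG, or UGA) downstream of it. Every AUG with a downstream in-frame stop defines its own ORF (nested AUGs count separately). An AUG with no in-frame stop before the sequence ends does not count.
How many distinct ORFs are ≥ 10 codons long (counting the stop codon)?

Frame 1: CGG ACA UGU CGA UUA CCA GAA UCC GGG GUU GAC — no AUG→stop ORF.
Frame 2: GGA CAU GUC GAU UAC CAG AAU CCG GGG UUG ACA — no AUG→stop ORF.
Frame 3: GAC AUG UCG AUU ACC AGA AUC CGG GGU UGA CAG — AUG at 6, stop UGA at 30 → 27 nt.
No ORF reaches 10 codons. Count = 0.

0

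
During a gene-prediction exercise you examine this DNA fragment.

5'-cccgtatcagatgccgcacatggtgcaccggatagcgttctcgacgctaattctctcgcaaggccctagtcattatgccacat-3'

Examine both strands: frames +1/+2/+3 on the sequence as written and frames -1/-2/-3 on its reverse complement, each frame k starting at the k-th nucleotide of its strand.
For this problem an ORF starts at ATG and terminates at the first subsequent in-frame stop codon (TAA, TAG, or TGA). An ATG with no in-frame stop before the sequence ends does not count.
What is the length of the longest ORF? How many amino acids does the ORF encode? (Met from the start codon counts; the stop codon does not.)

Reverse complement (5'→3'): ATGTGGCATAATGACTAGGGCCTTGCGAGAGAATTAGCGTCGAGAACGCTATCCGGTGCACCATGTGCGGCATCTGATACGGG
Frame +1: CCC GTA TCA GAT GCC GCA CAT GGT GCA CCG GAT AGC GTT CTC GAC GCT AAT TCT CTC GCA AGG CCC TAG TCA TTA TGC CAC — no ATG→stop ORF.
Frame +2: CCG TAT CAG ATG CCG CAC ATG GTG CAC CGG ATA GCG TTC TCG ACG CTA ATT CTC TCG CAA GGC CCT AGT CAT TAT GCC ACA — no ATG→stop ORF.
Frame +3: CGT ATC AGA TGC CGC ACA TGG TGC ACC GGA TAG CGT TCT CGA CGC TAA TTC TCT CGC AAG GCC CTA GTC ATT ATG CCA CAT — no ATG→stop ORF.
Frame -1: ATG TGG CAT AAT GAC TAG GGC CTT GCG AGA GAA TTA GCG TCG AGA ACG CTA TCC GGT GCA CCA TGT GCG GCA TCT GAT ACG — ATG at 1, stop TAG at 16 → 18 nt.
Frame -2: TGT GGC ATA ATG ACT AGG GCC TTG CGA GAG AAT TAG CGT CGA GAA CGC TAT CCG GTG CAC CAT GTG CGG CAT CTG ATA CGG — ATG at 11, stop TAG at 35 → 27 nt.
Frame -3: GTG GCA TAA TGA CTA GGG CCT TGC GAG AGA ATT AGC GTC GAG AAC GCT ATC CGG TGC ACC ATG TGC GGC ATC TGA TAC GGG — ATG at 63, stop TGA at 75 → 15 nt.
Longest: frame -2, positions 11–37, 27 nt = 9 codons = 8 aa. → 8 amino acids.

8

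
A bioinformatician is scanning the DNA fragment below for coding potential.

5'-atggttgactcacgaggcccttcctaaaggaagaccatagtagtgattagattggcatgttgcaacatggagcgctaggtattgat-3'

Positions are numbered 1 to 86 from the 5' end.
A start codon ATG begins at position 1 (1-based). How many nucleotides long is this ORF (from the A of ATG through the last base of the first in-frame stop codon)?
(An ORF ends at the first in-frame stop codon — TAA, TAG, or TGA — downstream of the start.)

27

Codons from position 1: ATG (1–3), GTT (4–6), GAC (7–9), TCA (10–12), CGA (13–15), GGC (16–18), CCT (19–21), TCC (22–24), TAA (25–27).
TAA is the first in-frame stop; ORF spans 1–27, 27 nucleotides.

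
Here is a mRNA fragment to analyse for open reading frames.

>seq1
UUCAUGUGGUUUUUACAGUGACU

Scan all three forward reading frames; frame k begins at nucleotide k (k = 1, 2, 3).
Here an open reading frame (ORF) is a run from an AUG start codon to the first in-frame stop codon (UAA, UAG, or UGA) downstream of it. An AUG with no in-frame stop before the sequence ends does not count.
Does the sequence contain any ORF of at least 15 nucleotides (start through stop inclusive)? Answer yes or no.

Frame 1: UUC AUG UGG UUU UUA CAG UGA — AUG at 4, stop UGA at 19 → 18 nt.
Frame 2: UCA UGU GGU UUU UAC AGU GAC — no AUG→stop ORF.
Frame 3: CAU GUG GUU UUU ACA GUG ACU — no AUG→stop ORF.
Frame 1 has an ORF of 18 nucleotides (positions 4–21) ≥ 15, so yes.

yes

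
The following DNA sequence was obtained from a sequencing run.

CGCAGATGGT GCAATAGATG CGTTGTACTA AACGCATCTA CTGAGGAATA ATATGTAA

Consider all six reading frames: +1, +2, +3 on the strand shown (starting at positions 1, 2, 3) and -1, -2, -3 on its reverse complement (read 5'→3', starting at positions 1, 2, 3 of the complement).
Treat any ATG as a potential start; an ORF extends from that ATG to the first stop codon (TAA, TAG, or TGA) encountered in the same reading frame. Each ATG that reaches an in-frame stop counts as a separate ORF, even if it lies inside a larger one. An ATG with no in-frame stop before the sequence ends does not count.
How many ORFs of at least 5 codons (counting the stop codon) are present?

1

Reverse complement (5'→3'): TTACATATTATTCCTCAGTAGATGCGTTTAGTACAACGCATCTATTGCACCATCTGCG
Frame +1: CGC AGA TGG TGC AAT AGA TGC GTT GTA CTA AAC GCA TCT ACT GAG GAA TAA TAT GTA — no ATG→stop ORF.
Frame +2: GCA GAT GGT GCA ATA GAT GCG TTG TAC TAA ACG CAT CTA CTG AGG AAT AAT ATG TAA — ATG at 53, stop TAA at 56 → 6 nt.
Frame +3: CAG ATG GTG CAA TAG ATG CGT TGT ACT AAA CGC ATC TAC TGA GGA ATA ATA TGT — ATG at 6, stop TAG at 15 → 12 nt; ATG at 18, stop TGA at 42 → 27 nt.
Frame -1: TTA CAT ATT ATT CCT CAG TAG ATG CGT TTA GTA CAA CGC ATC TAT TGC ACC ATC TGC — no ATG→stop ORF.
Frame -2: TAC ATA TTA TTC CTC AGT AGA TGC GTT TAG TAC AAC GCA TCT ATT GCA CCA TCT GCG — no ATG→stop ORF.
Frame -3: ACA TAT TAT TCC TCA GTA GAT GCG TTT AGT ACA ACG CAT CTA TTG CAC CAT CTG — no ATG→stop ORF.
ORFs ≥ 5 codons: frame +3 18–44 (9 codons). Count = 1.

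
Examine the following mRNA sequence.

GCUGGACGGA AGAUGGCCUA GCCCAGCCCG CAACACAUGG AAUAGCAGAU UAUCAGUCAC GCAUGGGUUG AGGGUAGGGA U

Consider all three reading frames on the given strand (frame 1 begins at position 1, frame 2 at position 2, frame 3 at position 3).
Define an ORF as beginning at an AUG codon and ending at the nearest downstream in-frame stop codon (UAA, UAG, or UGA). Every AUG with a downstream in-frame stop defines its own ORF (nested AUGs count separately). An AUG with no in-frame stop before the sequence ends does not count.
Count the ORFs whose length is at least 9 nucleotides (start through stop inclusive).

3

Frame 1: GCU GGA CGG AAG AUG GCC UAG CCC AGC CCG CAA CAC AUG GAA UAG CAG AUU AUC AGU CAC GCA UGG GUU GAG GGU AGG GAU — AUG at 13, stop UAG at 19 → 9 nt; AUG at 37, stop UAG at 43 → 9 nt.
Frame 2: CUG GAC GGA AGA UGG CCU AGC CCA GCC CGC AAC ACA UGG AAU AGC AGA UUA UCA GUC ACG CAU GGG UUG AGG GUA GGG — no AUG→stop ORF.
Frame 3: UGG ACG GAA GAU GGC CUA GCC CAG CCC GCA ACA CAU GGA AUA GCA GAU UAU CAG UCA CGC AUG GGU UGA GGG UAG GGA — AUG at 63, stop UGA at 69 → 9 nt.
ORFs ≥ 9 nucleotides: frame 1 13–21 (9 nucleotides), frame 1 37–45 (9 nucleotides), frame 3 63–71 (9 nucleotides). Count = 3.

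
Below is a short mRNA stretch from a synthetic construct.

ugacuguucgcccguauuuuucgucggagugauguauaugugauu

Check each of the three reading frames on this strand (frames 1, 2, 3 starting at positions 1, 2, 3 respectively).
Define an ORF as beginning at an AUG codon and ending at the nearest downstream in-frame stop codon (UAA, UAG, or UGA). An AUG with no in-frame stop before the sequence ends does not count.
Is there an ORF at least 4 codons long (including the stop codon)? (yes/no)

yes

Frame 1: UGA CUG UUC GCC CGU AUU UUU CGU CGG AGU GAU GUA UAU GUG AUU — no AUG→stop ORF.
Frame 2: GAC UGU UCG CCC GUA UUU UUC GUC GGA GUG AUG UAU AUG UGA — AUG at 32, stop UGA at 41 → 12 nt; AUG at 38, stop UGA at 41 → 6 nt.
Frame 3: ACU GUU CGC CCG UAU UUU UCG UCG GAG UGA UGU AUA UGU GAU — no AUG→stop ORF.
Frame 2 has an ORF of 4 codons (positions 32–43) ≥ 4, so yes.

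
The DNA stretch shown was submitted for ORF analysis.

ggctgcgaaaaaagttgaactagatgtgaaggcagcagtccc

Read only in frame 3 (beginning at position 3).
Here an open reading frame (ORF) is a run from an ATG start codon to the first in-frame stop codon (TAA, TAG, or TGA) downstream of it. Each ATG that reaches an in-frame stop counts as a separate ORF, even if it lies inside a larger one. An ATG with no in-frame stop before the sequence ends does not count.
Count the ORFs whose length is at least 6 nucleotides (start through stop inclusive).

1

Frame 3: CTG CGA AAA AAG TTG AAC TAG ATG TGA AGG CAG CAG TCC — ATG at 24, stop TGA at 27 → 6 nt.
ORFs ≥ 6 nucleotides: frame 3 24–29 (6 nucleotides). Count = 1.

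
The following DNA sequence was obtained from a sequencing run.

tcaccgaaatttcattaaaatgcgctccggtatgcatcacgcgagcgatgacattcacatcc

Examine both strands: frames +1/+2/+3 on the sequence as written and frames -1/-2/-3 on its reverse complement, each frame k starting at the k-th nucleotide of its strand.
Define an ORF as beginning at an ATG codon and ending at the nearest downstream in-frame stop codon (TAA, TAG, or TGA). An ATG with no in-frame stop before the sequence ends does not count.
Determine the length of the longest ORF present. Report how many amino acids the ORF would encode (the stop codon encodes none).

Reverse complement (5'→3'): GGATGTGAATGTCATCGCTCGCGTGATGCATACCGGAGCGCATTTTAATGAAATTTCGGTGA
Frame +1: TCA CCG AAA TTT CAT TAA AAT GCG CTC CGG TAT GCA TCA CGC GAG CGA TGA CAT TCA CAT — no ATG→stop ORF.
Frame +2: CAC CGA AAT TTC ATT AAA ATG CGC TCC GGT ATG CAT CAC GCG AGC GAT GAC ATT CAC ATC — no ATG→stop ORF.
Frame +3: ACC GAA ATT TCA TTA AAA TGC GCT CCG GTA TGC ATC ACG CGA GCG ATG ACA TTC ACA TCC — no ATG→stop ORF.
Frame -1: GGA TGT GAA TGT CAT CGC TCG CGT GAT GCA TAC CGG AGC GCA TTT TAA TGA AAT TTC GGT — no ATG→stop ORF.
Frame -2: GAT GTG AAT GTC ATC GCT CGC GTG ATG CAT ACC GGA GCG CAT TTT AAT GAA ATT TCG GTG — no ATG→stop ORF.
Frame -3: ATG TGA ATG TCA TCG CTC GCG TGA TGC ATA CCG GAG CGC ATT TTA ATG AAA TTT CGG TGA — ATG at 3, stop TGA at 6 → 6 nt; ATG at 9, stop TGA at 24 → 18 nt; ATG at 48, stop TGA at 60 → 15 nt.
Longest: frame -3, positions 9–26, 18 nt = 6 codons = 5 aa. → 5 amino acids.

5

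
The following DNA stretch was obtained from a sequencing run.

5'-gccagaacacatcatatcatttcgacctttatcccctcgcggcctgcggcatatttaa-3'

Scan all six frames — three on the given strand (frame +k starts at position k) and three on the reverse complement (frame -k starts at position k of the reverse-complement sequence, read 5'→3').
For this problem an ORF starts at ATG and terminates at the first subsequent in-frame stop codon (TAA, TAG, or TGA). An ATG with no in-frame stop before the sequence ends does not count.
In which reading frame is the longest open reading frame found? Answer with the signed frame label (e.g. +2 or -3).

Reverse complement (5'→3'): TTAAATATGCCGCAGGCCGCGAGGGGATAAAGGTCGAAATGATATGATGTGTTCTGGC
Frame +1: GCC AGA ACA CAT CAT ATC ATT TCG ACC TTT ATC CCC TCG CGG CCT GCG GCA TAT TTA — no ATG→stop ORF.
Frame +2: CCA GAA CAC ATC ATA TCA TTT CGA CCT TTA TCC CCT CGC GGC CTG CGG CAT ATT TAA — no ATG→stop ORF.
Frame +3: CAG AAC ACA TCA TAT CAT TTC GAC CTT TAT CCC CTC GCG GCC TGC GGC ATA TTT — no ATG→stop ORF.
Frame -1: TTA AAT ATG CCG CAG GCC GCG AGG GGA TAA AGG TCG AAA TGA TAT GAT GTG TTC TGG — ATG at 7, stop TAA at 28 → 24 nt.
Frame -2: TAA ATA TGC CGC AGG CCG CGA GGG GAT AAA GGT CGA AAT GAT ATG ATG TGT TCT GGC — no ATG→stop ORF.
Frame -3: AAA TAT GCC GCA GGC CGC GAG GGG ATA AAG GTC GAA ATG ATA TGA TGT GTT CTG — ATG at 39, stop TGA at 45 → 9 nt.
Longest ORF is 24 nt in frame -1 (positions 7–30).

-1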